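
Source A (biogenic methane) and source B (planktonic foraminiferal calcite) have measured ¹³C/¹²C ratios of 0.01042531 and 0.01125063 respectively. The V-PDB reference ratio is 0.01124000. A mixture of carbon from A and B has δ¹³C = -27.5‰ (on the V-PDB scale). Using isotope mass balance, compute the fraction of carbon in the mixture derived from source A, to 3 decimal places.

0.387

δ_A = (0.01042531/0.01124000 − 1)×1000 = (0.927519 − 1)×1000 = -72.481‰
δ_B = (0.01125063/0.01124000 − 1)×1000 = (1.000946 − 1)×1000 = 0.946‰
f_A = (δ_mix − δ_B)/(δ_A − δ_B) = (-27.5 − (0.946))/(-72.481 − (0.946))
f_A = -28.446 / -73.427 = 0.3874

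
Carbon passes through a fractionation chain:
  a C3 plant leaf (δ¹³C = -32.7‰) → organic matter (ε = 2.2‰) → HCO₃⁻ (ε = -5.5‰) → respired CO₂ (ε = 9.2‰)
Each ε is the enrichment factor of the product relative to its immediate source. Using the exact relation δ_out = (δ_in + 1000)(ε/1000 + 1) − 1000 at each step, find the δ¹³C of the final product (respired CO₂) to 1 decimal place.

step 1: δ = (-32.70 + 1000)·(2.2/1000 + 1) − 1000 = -30.57‰
step 2: δ = (-30.57 + 1000)·(-5.5/1000 + 1) − 1000 = -35.90‰
step 3: δ = (-35.90 + 1000)·(9.2/1000 + 1) − 1000 = -27.03‰

-27.0‰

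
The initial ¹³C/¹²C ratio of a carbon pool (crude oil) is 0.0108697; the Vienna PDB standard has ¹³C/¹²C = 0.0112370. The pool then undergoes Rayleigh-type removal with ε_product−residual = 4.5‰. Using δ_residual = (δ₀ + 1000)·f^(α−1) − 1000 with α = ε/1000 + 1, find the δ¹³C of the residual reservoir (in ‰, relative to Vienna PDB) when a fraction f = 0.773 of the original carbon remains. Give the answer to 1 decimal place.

δ₀ = (0.0108697/0.0112370 − 1)×1000 = (0.967313 − 1)×1000 = -32.687‰
α − 1 = ε/1000 = 0.0045
f^(α−1) = 0.773^(0.0045) = 0.998842
δ_res = (-32.687 + 1000) × 0.998842 − 1000 = 966.193 − 1000 = -33.81‰

-33.8‰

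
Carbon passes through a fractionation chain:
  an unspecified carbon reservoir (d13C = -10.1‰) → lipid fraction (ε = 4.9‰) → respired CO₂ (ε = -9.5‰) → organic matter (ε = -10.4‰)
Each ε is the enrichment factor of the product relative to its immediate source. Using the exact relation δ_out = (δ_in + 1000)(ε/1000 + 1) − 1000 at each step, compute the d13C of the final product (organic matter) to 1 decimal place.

-24.9‰

step 1: δ = (-10.10 + 1000)·(4.9/1000 + 1) − 1000 = -5.25‰
step 2: δ = (-5.25 + 1000)·(-9.5/1000 + 1) − 1000 = -14.70‰
step 3: δ = (-14.70 + 1000)·(-10.4/1000 + 1) − 1000 = -24.95‰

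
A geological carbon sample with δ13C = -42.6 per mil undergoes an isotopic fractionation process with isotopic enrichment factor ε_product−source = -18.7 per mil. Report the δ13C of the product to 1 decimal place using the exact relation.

Exactly, δ_product = (δ_source + 1000)·(ε/1000 + 1) − 1000.
δ_product = (-42.6 + 1000) × (-18.7/1000 + 1) − 1000
δ_product = -60.50 per mil

-60.5 per mil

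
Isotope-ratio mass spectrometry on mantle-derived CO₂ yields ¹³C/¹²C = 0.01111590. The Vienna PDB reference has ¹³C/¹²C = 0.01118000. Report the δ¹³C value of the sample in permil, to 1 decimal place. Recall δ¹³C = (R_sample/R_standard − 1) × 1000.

-5.7 permil

δ¹³C = (R_sample / R_standard − 1) × 1000
R_sample / R_standard = 0.01111590 / 0.01118000 = 0.994267
δ¹³C = (0.994267 − 1) × 1000 = -5.73 permil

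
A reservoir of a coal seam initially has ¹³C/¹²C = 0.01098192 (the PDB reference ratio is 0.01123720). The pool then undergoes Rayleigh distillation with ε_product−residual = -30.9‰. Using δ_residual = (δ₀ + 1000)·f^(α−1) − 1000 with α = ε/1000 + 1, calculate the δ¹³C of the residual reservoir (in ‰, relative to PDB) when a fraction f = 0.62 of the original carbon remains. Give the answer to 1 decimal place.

δ₀ = (0.01098192/0.01123720 − 1)×1000 = (0.977283 − 1)×1000 = -22.717‰
α − 1 = ε/1000 = -0.0309
f^(α−1) = 0.62^(-0.0309) = 1.014881
δ_res = (-22.717 + 1000) × 1.014881 − 1000 = 991.825 − 1000 = -8.17‰

-8.2‰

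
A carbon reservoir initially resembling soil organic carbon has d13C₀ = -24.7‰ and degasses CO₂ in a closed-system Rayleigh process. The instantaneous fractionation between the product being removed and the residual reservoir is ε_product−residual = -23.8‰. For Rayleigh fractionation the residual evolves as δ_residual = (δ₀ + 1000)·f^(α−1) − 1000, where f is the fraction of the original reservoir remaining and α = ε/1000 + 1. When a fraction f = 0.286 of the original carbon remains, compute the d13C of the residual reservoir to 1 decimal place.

4.8‰

Rayleigh residual: δ_res = (δ₀ + 1000)·f^(α−1) − 1000
α = ε/1000 + 1 = 0.97620, so α − 1 = -0.02380
f^(α−1) = 0.286^(-0.02380) = 1.030240
δ_res = (-24.7 + 1000) × 1.030240 − 1000 = 1004.793 − 1000 = 4.79‰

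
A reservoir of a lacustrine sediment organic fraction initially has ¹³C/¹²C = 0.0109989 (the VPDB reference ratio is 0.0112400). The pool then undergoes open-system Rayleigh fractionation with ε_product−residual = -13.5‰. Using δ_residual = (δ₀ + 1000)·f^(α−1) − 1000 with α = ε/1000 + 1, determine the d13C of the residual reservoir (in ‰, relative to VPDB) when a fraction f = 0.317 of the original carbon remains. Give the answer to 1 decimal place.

-6.2‰

δ₀ = (0.0109989/0.0112400 − 1)×1000 = (0.978550 − 1)×1000 = -21.450‰
α − 1 = ε/1000 = -0.0135
f^(α−1) = 0.317^(-0.0135) = 1.015630
δ_res = (-21.450 + 1000) × 1.015630 − 1000 = 993.845 − 1000 = -6.16‰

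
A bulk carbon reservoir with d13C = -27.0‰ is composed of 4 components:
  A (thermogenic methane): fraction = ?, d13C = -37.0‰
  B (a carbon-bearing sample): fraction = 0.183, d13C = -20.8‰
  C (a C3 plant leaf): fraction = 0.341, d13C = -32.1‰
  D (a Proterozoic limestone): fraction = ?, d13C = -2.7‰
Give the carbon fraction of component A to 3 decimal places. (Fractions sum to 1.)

Let f_A and f_D be the unknown fractions; fractions sum to 1 so f_A + f_D = 0.476.
Mass balance: Σ fᵢ·δᵢ = δ_bulk ⇒ f_A·(-37.0) + f_D·(-2.7) = -27.0 − (-14.753) = -12.247
Substitute f_D = 0.476 − f_A:
f_A·(-37.0 − -2.7) = -12.247 − 0.476×(-2.7) = -10.962
f_A = -10.962 / -34.3 = 0.3196

0.320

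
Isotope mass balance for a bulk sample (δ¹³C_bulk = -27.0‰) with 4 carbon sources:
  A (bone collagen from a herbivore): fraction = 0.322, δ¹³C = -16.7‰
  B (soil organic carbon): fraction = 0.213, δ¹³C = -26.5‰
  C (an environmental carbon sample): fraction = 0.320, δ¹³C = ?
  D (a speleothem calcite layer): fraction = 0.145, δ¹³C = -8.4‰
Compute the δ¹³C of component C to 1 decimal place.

Isotope mass balance: δ_bulk = Σ fᵢ·δᵢ.
-27.0 = 0.322×(-16.7) + 0.213×(-26.5) + 0.320×δ_C + 0.145×(-8.4)
0.320·δ_C = -27.0 − (-12.240) = -14.760
δ_C = -14.760 / 0.320 = -46.13‰

-46.1‰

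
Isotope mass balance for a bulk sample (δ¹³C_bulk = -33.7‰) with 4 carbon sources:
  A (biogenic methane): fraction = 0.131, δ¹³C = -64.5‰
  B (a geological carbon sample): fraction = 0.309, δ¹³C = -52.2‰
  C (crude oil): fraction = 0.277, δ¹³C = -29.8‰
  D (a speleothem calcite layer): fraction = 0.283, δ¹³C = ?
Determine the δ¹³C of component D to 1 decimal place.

Isotope mass balance: δ_bulk = Σ fᵢ·δᵢ.
-33.7 = 0.131×(-64.5) + 0.309×(-52.2) + 0.277×(-29.8) + 0.283×δ_D
0.283·δ_D = -33.7 − (-32.834) = -0.866
δ_D = -0.866 / 0.283 = -3.06‰

-3.1‰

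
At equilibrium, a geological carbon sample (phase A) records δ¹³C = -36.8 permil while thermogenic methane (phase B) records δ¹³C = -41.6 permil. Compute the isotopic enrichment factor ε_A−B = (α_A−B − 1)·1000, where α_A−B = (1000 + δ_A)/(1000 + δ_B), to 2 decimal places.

5.01 permil

α_A−B = (1000 + -36.8) / (1000 + -41.6) = 963.2 / 958.4 = 1.005008
ε_A−B = (1.005008 − 1) × 1000 = 5.008 permil
(The approximation ε ≈ δ_A − δ_B would give 4.8 permil.)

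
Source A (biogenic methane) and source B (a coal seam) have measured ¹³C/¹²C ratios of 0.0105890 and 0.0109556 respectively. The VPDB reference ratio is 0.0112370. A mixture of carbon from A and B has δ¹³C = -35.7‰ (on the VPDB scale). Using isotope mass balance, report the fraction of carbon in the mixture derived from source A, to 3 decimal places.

δ_A = (0.0105890/0.0112370 − 1)×1000 = (0.942333 − 1)×1000 = -57.667‰
δ_B = (0.0109556/0.0112370 − 1)×1000 = (0.974958 − 1)×1000 = -25.042‰
f_A = (δ_mix − δ_B)/(δ_A − δ_B) = (-35.7 − (-25.042))/(-57.667 − (-25.042))
f_A = -10.658 / -32.624 = 0.3267

0.327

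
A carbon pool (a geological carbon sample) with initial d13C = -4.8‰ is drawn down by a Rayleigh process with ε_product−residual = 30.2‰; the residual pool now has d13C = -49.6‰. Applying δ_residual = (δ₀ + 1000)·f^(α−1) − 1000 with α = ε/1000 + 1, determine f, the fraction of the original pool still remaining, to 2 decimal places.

α − 1 = ε/1000 = 0.0302
(δ_res + 1000)/(δ₀ + 1000) = (-49.6 + 1000)/(-4.8 + 1000) = 950.4/995.2 = 0.954984
f = 0.954984^(1/0.0302) = exp(ln(0.954984)/0.0302) = exp(-0.04606/0.0302)
f = exp(-1.5252) = 0.2176

0.22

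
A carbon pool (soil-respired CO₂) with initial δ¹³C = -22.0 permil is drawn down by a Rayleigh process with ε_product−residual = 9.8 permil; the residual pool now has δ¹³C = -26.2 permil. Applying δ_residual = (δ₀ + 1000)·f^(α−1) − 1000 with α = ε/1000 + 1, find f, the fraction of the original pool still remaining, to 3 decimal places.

0.645

α − 1 = ε/1000 = 0.0098
(δ_res + 1000)/(δ₀ + 1000) = (-26.2 + 1000)/(-22.0 + 1000) = 973.8/978.0 = 0.995706
f = 0.995706^(1/0.0098) = exp(ln(0.995706)/0.0098) = exp(-0.00430/0.0098)
f = exp(-0.4392) = 0.6446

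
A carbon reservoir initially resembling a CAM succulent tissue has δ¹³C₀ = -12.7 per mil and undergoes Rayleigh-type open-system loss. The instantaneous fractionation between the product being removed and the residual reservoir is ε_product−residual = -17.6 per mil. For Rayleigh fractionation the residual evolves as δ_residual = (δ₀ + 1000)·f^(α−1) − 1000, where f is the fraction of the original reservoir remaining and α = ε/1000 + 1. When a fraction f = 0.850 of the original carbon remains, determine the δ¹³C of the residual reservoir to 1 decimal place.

Rayleigh residual: δ_res = (δ₀ + 1000)·f^(α−1) − 1000
α = ε/1000 + 1 = 0.98240, so α − 1 = -0.01760
f^(α−1) = 0.850^(-0.01760) = 1.002864
δ_res = (-12.7 + 1000) × 1.002864 − 1000 = 990.128 − 1000 = -9.87 per mil

-9.9 per mil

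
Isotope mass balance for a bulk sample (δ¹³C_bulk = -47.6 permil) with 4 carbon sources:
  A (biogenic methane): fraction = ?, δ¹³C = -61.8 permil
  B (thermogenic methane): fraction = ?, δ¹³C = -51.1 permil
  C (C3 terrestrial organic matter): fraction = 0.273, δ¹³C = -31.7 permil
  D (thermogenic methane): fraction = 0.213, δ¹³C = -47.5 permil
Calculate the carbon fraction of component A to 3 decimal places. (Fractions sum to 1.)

0.240

Let f_A and f_B be the unknown fractions; fractions sum to 1 so f_A + f_B = 0.514.
Mass balance: Σ fᵢ·δᵢ = δ_bulk ⇒ f_A·(-61.8) + f_B·(-51.1) = -47.6 − (-18.772) = -28.828
Substitute f_B = 0.514 − f_A:
f_A·(-61.8 − -51.1) = -28.828 − 0.514×(-51.1) = -2.563
f_A = -2.563 / -10.7 = 0.2395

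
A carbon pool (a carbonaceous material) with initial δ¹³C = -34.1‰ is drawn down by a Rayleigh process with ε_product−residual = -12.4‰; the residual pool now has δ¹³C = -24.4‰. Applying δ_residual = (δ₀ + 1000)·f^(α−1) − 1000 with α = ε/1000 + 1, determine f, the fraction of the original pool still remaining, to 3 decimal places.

0.447

α − 1 = ε/1000 = -0.0124
(δ_res + 1000)/(δ₀ + 1000) = (-24.4 + 1000)/(-34.1 + 1000) = 975.6/965.9 = 1.010042
f = 1.010042^(1/-0.0124) = exp(ln(1.010042)/-0.0124) = exp(0.00999/-0.0124)
f = exp(-0.8058) = 0.4467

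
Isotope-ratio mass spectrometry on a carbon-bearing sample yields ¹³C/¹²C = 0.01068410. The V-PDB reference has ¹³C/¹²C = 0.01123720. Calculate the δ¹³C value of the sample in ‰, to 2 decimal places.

δ¹³C = (R_sample / R_standard − 1) × 1000
R_sample / R_standard = 0.01068410 / 0.01123720 = 0.950780
δ¹³C = (0.950780 − 1) × 1000 = -49.220‰

-49.22‰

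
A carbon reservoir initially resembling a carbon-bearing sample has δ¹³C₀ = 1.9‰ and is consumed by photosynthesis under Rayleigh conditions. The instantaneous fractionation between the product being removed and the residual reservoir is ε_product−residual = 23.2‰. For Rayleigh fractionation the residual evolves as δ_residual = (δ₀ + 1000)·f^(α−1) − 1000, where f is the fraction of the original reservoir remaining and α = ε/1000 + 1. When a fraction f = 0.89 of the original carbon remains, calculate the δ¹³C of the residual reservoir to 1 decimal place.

Rayleigh residual: δ_res = (δ₀ + 1000)·f^(α−1) − 1000
α = ε/1000 + 1 = 1.02320, so α − 1 = 0.02320
f^(α−1) = 0.89^(0.02320) = 0.997300
δ_res = (1.9 + 1000) × 0.997300 − 1000 = 999.195 − 1000 = -0.81‰

-0.8‰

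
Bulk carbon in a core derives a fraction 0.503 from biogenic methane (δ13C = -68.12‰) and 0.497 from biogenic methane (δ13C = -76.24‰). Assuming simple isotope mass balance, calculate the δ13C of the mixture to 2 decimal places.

-72.16‰

δ_mix = f_A·δ_A + f_B·δ_B
δ_mix = 0.503 × (-68.12) + 0.497 × (-76.24)
δ_mix = -34.264 + -37.891 = -72.156‰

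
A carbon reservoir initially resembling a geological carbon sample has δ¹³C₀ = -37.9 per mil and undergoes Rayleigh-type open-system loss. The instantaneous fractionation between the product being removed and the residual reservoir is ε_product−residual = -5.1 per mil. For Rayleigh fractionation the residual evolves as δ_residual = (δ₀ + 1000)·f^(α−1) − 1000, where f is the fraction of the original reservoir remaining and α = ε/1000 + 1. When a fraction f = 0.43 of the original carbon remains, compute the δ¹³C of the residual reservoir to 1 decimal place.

Rayleigh residual: δ_res = (δ₀ + 1000)·f^(α−1) − 1000
α = ε/1000 + 1 = 0.99490, so α − 1 = -0.00510
f^(α−1) = 0.43^(-0.00510) = 1.004314
δ_res = (-37.9 + 1000) × 1.004314 − 1000 = 966.250 − 1000 = -33.75 per mil

-33.7 per mil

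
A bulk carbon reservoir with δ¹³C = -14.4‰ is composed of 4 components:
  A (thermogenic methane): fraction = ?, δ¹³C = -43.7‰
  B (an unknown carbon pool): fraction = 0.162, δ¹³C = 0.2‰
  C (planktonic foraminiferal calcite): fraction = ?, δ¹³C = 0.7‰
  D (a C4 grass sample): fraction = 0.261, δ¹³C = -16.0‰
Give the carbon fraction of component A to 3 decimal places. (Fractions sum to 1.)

0.240

Let f_A and f_C be the unknown fractions; fractions sum to 1 so f_A + f_C = 0.577.
Mass balance: Σ fᵢ·δᵢ = δ_bulk ⇒ f_A·(-43.7) + f_C·(0.7) = -14.4 − (-4.144) = -10.256
Substitute f_C = 0.577 − f_A:
f_A·(-43.7 − 0.7) = -10.256 − 0.577×(0.7) = -10.660
f_A = -10.660 / -44.4 = 0.2401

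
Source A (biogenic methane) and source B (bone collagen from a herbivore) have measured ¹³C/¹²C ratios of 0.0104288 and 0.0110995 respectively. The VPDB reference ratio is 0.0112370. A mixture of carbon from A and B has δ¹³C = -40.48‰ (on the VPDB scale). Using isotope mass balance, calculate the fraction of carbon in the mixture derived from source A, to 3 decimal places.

δ_A = (0.0104288/0.0112370 − 1)×1000 = (0.928077 − 1)×1000 = -71.923‰
δ_B = (0.0110995/0.0112370 − 1)×1000 = (0.987764 − 1)×1000 = -12.236‰
f_A = (δ_mix − δ_B)/(δ_A − δ_B) = (-40.48 − (-12.236))/(-71.923 − (-12.236))
f_A = -28.244 / -59.687 = 0.4732

0.473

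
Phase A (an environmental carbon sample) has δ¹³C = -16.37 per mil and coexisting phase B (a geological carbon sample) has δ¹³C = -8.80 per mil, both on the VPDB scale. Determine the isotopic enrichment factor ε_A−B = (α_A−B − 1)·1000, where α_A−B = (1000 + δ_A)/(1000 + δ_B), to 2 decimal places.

-7.64 per mil

α_A−B = (1000 + -16.37) / (1000 + -8.80) = 983.63 / 991.20 = 0.992363
ε_A−B = (0.992363 − 1) × 1000 = -7.637 per mil
(The approximation ε ≈ δ_A − δ_B would give -7.57 per mil.)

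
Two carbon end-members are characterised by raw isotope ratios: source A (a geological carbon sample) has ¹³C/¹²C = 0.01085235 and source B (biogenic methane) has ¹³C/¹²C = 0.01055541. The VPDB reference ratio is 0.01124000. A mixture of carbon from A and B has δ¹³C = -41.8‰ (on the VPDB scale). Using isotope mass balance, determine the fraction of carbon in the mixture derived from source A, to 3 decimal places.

0.723

δ_A = (0.01085235/0.01124000 − 1)×1000 = (0.965512 − 1)×1000 = -34.488‰
δ_B = (0.01055541/0.01124000 − 1)×1000 = (0.939093 − 1)×1000 = -60.907‰
f_A = (δ_mix − δ_B)/(δ_A − δ_B) = (-41.8 − (-60.907))/(-34.488 − (-60.907))
f_A = 19.107 / 26.418 = 0.7232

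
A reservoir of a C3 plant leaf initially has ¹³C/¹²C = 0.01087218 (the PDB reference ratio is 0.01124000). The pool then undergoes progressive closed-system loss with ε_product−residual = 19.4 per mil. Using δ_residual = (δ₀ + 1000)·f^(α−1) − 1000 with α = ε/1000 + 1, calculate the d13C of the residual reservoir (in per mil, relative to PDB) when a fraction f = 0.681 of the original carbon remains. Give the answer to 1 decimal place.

-39.9 per mil

δ₀ = (0.01087218/0.01124000 − 1)×1000 = (0.967276 − 1)×1000 = -32.724 per mil
α − 1 = ε/1000 = 0.0194
f^(α−1) = 0.681^(0.0194) = 0.992574
δ_res = (-32.724 + 1000) × 0.992574 − 1000 = 960.093 − 1000 = -39.91 per mil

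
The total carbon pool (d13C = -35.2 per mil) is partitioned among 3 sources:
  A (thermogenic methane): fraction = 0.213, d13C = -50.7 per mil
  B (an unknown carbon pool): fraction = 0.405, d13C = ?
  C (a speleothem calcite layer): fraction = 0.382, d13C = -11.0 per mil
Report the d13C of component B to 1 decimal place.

Isotope mass balance: δ_bulk = Σ fᵢ·δᵢ.
-35.2 = 0.213×(-50.7) + 0.405×δ_B + 0.382×(-11.0)
0.405·δ_B = -35.2 − (-15.001) = -20.199
δ_B = -20.199 / 0.405 = -49.87 per mil

-49.9 per mil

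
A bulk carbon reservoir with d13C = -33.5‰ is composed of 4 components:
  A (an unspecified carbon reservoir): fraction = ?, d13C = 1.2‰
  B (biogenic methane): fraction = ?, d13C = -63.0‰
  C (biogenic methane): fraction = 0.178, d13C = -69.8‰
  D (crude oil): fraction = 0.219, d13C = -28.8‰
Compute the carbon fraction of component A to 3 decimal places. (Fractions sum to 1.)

0.362

Let f_A and f_B be the unknown fractions; fractions sum to 1 so f_A + f_B = 0.603.
Mass balance: Σ fᵢ·δᵢ = δ_bulk ⇒ f_A·(1.2) + f_B·(-63.0) = -33.5 − (-18.732) = -14.768
Substitute f_B = 0.603 − f_A:
f_A·(1.2 − -63.0) = -14.768 − 0.603×(-63.0) = 23.221
f_A = 23.221 / 64.2 = 0.3617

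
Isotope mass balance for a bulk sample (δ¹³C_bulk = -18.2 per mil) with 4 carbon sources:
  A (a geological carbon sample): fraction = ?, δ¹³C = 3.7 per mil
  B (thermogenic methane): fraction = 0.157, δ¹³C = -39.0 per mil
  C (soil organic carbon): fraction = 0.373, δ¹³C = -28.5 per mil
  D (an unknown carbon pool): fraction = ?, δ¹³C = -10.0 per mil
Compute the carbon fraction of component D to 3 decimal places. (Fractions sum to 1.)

Let f_D and f_A be the unknown fractions; fractions sum to 1 so f_D + f_A = 0.470.
Mass balance: Σ fᵢ·δᵢ = δ_bulk ⇒ f_D·(-10.0) + f_A·(3.7) = -18.2 − (-16.753) = -1.447
Substitute f_A = 0.470 − f_D:
f_D·(-10.0 − 3.7) = -1.447 − 0.470×(3.7) = -3.186
f_D = -3.186 / -13.7 = 0.2325

0.233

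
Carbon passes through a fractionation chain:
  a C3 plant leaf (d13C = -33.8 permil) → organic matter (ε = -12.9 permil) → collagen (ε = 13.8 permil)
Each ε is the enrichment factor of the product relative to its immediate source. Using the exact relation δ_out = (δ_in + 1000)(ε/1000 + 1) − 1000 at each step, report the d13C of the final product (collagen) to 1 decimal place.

-33.1 permil

step 1: δ = (-33.80 + 1000)·(-12.9/1000 + 1) − 1000 = -46.26 permil
step 2: δ = (-46.26 + 1000)·(13.8/1000 + 1) − 1000 = -33.10 permil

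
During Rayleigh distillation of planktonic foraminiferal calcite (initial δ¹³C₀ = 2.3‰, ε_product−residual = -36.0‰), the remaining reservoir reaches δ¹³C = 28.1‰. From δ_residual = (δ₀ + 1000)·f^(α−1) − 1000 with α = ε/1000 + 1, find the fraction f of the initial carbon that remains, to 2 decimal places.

α − 1 = ε/1000 = -0.0360
(δ_res + 1000)/(δ₀ + 1000) = (28.1 + 1000)/(2.3 + 1000) = 1028.1/1002.3 = 1.025741
f = 1.025741^(1/-0.0360) = exp(ln(1.025741)/-0.0360) = exp(0.02542/-0.0360)
f = exp(-0.7060) = 0.4936

0.49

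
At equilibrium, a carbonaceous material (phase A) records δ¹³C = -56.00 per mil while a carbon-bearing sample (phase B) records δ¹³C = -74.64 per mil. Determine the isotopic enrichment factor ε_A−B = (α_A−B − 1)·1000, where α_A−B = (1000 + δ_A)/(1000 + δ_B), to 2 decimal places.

α_A−B = (1000 + -56.00) / (1000 + -74.64) = 944.00 / 925.36 = 1.020144
ε_A−B = (1.020144 − 1) × 1000 = 20.144 per mil
(The approximation ε ≈ δ_A − δ_B would give 18.64 per mil.)

20.14 per mil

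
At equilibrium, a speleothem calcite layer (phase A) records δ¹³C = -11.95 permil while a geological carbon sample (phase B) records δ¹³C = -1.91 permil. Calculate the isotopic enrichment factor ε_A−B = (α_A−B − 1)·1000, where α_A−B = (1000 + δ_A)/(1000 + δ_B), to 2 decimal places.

-10.06 permil

α_A−B = (1000 + -11.95) / (1000 + -1.91) = 988.05 / 998.09 = 0.989941
ε_A−B = (0.989941 − 1) × 1000 = -10.059 permil
(The approximation ε ≈ δ_A − δ_B would give -10.04 permil.)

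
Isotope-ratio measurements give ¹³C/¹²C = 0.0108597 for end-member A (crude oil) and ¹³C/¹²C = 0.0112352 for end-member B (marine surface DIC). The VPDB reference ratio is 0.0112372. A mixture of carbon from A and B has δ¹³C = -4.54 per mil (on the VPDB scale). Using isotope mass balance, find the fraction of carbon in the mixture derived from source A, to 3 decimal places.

δ_A = (0.0108597/0.0112372 − 1)×1000 = (0.966406 − 1)×1000 = -33.594 per mil
δ_B = (0.0112352/0.0112372 − 1)×1000 = (0.999822 − 1)×1000 = -0.178 per mil
f_A = (δ_mix − δ_B)/(δ_A − δ_B) = (-4.54 − (-0.178))/(-33.594 − (-0.178))
f_A = -4.362 / -33.416 = 0.1305

0.131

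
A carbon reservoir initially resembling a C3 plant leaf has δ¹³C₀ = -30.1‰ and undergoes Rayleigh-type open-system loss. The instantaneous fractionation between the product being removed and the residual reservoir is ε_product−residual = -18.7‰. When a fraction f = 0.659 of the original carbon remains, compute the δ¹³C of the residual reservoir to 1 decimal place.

-22.5‰

Rayleigh residual: δ_res = (δ₀ + 1000)·f^(α−1) − 1000
α = ε/1000 + 1 = 0.98130, so α − 1 = -0.01870
f^(α−1) = 0.659^(-0.01870) = 1.007829
δ_res = (-30.1 + 1000) × 1.007829 − 1000 = 977.493 − 1000 = -22.51‰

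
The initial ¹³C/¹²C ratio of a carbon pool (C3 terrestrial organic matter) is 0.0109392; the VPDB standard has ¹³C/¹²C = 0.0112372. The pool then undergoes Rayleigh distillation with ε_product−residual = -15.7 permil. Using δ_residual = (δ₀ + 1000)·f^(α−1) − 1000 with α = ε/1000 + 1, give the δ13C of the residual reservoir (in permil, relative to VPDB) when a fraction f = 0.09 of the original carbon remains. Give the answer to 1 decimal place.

11.0 permil

δ₀ = (0.0109392/0.0112372 − 1)×1000 = (0.973481 − 1)×1000 = -26.519 permil
α − 1 = ε/1000 = -0.0157
f^(α−1) = 0.09^(-0.0157) = 1.038528
δ_res = (-26.519 + 1000) × 1.038528 − 1000 = 1010.988 − 1000 = 10.99 permil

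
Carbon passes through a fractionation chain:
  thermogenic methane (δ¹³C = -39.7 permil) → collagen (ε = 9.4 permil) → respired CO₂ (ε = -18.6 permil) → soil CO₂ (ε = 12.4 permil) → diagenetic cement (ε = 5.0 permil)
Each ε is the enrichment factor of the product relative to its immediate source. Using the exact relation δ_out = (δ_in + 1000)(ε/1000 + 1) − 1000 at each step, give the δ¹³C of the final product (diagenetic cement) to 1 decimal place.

-32.1 permil

step 1: δ = (-39.70 + 1000)·(9.4/1000 + 1) − 1000 = -30.67 permil
step 2: δ = (-30.67 + 1000)·(-18.6/1000 + 1) − 1000 = -48.70 permil
step 3: δ = (-48.70 + 1000)·(12.4/1000 + 1) − 1000 = -36.91 permil
step 4: δ = (-36.91 + 1000)·(5.0/1000 + 1) − 1000 = -32.09 permil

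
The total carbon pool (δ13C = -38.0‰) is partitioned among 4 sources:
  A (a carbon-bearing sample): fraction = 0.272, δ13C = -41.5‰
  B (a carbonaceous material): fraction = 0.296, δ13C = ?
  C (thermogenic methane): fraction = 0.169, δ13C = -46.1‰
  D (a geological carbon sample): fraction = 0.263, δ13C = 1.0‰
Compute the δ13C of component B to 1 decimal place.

Isotope mass balance: δ_bulk = Σ fᵢ·δᵢ.
-38.0 = 0.272×(-41.5) + 0.296×δ_B + 0.169×(-46.1) + 0.263×(1.0)
0.296·δ_B = -38.0 − (-18.816) = -19.184
δ_B = -19.184 / 0.296 = -64.81‰

-64.8‰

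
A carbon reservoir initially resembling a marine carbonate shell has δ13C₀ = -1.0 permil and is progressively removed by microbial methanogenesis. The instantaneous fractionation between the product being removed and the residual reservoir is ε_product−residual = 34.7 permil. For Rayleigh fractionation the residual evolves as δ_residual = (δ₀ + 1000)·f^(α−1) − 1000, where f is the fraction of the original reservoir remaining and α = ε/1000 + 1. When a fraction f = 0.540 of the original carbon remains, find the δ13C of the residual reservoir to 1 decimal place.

-22.1 permil

Rayleigh residual: δ_res = (δ₀ + 1000)·f^(α−1) − 1000
α = ε/1000 + 1 = 1.03470, so α − 1 = 0.03470
f^(α−1) = 0.540^(0.03470) = 0.978845
δ_res = (-1.0 + 1000) × 0.978845 − 1000 = 977.866 − 1000 = -22.13 permil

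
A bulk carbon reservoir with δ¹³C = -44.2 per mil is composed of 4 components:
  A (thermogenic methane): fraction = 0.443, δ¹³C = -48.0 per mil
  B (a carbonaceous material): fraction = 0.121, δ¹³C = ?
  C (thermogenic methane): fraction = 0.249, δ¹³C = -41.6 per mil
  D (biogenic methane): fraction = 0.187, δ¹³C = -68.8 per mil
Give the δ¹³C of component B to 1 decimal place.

2.4 per mil

Isotope mass balance: δ_bulk = Σ fᵢ·δᵢ.
-44.2 = 0.443×(-48.0) + 0.121×δ_B + 0.249×(-41.6) + 0.187×(-68.8)
0.121·δ_B = -44.2 − (-44.488) = 0.288
δ_B = 0.288 / 0.121 = 2.38 per mil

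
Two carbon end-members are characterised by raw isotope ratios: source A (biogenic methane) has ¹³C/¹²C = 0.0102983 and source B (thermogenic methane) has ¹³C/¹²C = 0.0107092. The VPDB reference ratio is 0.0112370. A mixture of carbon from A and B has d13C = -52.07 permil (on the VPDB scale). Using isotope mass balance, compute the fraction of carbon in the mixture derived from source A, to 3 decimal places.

δ_A = (0.0102983/0.0112370 − 1)×1000 = (0.916463 − 1)×1000 = -83.537 permil
δ_B = (0.0107092/0.0112370 − 1)×1000 = (0.953030 − 1)×1000 = -46.970 permil
f_A = (δ_mix − δ_B)/(δ_A − δ_B) = (-52.07 − (-46.970))/(-83.537 − (-46.970))
f_A = -5.100 / -36.567 = 0.1395

0.139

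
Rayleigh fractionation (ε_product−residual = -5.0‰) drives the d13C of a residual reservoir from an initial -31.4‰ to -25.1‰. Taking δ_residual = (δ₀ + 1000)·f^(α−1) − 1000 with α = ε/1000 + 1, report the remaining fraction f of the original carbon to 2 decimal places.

α − 1 = ε/1000 = -0.0050
(δ_res + 1000)/(δ₀ + 1000) = (-25.1 + 1000)/(-31.4 + 1000) = 974.9/968.6 = 1.006504
f = 1.006504^(1/-0.0050) = exp(ln(1.006504)/-0.0050) = exp(0.00648/-0.0050)
f = exp(-1.2966) = 0.2735

0.27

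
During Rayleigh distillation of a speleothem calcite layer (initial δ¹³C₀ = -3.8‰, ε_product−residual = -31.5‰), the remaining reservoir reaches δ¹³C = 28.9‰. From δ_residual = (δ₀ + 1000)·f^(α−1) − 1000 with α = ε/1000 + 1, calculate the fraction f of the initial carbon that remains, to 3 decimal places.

α − 1 = ε/1000 = -0.0315
(δ_res + 1000)/(δ₀ + 1000) = (28.9 + 1000)/(-3.8 + 1000) = 1028.9/996.2 = 1.032825
f = 1.032825^(1/-0.0315) = exp(ln(1.032825)/-0.0315) = exp(0.03230/-0.0315)
f = exp(-1.0253) = 0.3587

0.359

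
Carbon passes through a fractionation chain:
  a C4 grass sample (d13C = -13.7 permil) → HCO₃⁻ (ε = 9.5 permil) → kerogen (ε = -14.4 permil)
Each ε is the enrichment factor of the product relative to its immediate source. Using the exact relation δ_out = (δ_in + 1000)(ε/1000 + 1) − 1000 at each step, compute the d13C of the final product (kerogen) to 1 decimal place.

-18.7 permil

step 1: δ = (-13.70 + 1000)·(9.5/1000 + 1) − 1000 = -4.33 permil
step 2: δ = (-4.33 + 1000)·(-14.4/1000 + 1) − 1000 = -18.67 permil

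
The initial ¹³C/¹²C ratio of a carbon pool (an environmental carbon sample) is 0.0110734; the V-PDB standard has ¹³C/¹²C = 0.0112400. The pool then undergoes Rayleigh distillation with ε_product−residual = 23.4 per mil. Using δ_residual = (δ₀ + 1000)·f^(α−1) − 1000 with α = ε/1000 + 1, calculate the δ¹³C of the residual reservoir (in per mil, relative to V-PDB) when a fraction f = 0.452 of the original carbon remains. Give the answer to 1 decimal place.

-33.0 per mil

δ₀ = (0.0110734/0.0112400 − 1)×1000 = (0.985178 − 1)×1000 = -14.822 per mil
α − 1 = ε/1000 = 0.0234
f^(α−1) = 0.452^(0.0234) = 0.981590
δ_res = (-14.822 + 1000) × 0.981590 − 1000 = 967.041 − 1000 = -32.96 per mil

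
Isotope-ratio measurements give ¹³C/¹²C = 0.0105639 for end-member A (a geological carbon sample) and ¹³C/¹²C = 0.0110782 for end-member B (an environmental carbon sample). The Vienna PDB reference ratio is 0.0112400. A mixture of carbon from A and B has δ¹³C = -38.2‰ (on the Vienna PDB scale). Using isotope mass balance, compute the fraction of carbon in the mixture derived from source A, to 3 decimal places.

δ_A = (0.0105639/0.0112400 − 1)×1000 = (0.939849 − 1)×1000 = -60.151‰
δ_B = (0.0110782/0.0112400 − 1)×1000 = (0.985605 − 1)×1000 = -14.395‰
f_A = (δ_mix − δ_B)/(δ_A − δ_B) = (-38.2 − (-14.395))/(-60.151 − (-14.395))
f_A = -23.805 / -45.756 = 0.5203

0.520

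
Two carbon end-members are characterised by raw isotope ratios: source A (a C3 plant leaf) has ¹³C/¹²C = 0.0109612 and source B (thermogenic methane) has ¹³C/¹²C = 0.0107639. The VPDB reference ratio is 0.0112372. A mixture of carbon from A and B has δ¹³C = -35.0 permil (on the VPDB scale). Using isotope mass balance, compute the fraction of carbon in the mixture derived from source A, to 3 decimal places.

δ_A = (0.0109612/0.0112372 − 1)×1000 = (0.975439 − 1)×1000 = -24.561 permil
δ_B = (0.0107639/0.0112372 − 1)×1000 = (0.957881 − 1)×1000 = -42.119 permil
f_A = (δ_mix − δ_B)/(δ_A − δ_B) = (-35.0 − (-42.119))/(-24.561 − (-42.119))
f_A = 7.119 / 17.558 = 0.4055

0.405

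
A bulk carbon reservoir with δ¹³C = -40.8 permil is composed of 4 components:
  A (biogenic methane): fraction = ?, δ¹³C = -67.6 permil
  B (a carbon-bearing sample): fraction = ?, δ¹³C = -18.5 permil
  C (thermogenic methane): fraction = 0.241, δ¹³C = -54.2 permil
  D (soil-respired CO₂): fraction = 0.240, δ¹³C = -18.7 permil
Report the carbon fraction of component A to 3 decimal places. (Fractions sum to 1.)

Let f_A and f_B be the unknown fractions; fractions sum to 1 so f_A + f_B = 0.519.
Mass balance: Σ fᵢ·δᵢ = δ_bulk ⇒ f_A·(-67.6) + f_B·(-18.5) = -40.8 − (-17.550) = -23.250
Substitute f_B = 0.519 − f_A:
f_A·(-67.6 − -18.5) = -23.250 − 0.519×(-18.5) = -13.648
f_A = -13.648 / -49.1 = 0.2780

0.278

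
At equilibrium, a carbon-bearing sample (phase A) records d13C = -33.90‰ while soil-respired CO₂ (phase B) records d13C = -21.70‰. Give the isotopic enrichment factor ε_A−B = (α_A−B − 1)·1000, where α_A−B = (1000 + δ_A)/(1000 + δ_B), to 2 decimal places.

α_A−B = (1000 + -33.90) / (1000 + -21.70) = 966.10 / 978.30 = 0.987529
ε_A−B = (0.987529 − 1) × 1000 = -12.471‰
(The approximation ε ≈ δ_A − δ_B would give -12.20‰.)

-12.47‰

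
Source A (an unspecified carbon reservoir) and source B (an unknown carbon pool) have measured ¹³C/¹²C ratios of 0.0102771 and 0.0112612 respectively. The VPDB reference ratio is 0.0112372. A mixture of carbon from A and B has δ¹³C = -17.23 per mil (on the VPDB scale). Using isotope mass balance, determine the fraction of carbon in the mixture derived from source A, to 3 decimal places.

0.221

δ_A = (0.0102771/0.0112372 − 1)×1000 = (0.914561 − 1)×1000 = -85.439 per mil
δ_B = (0.0112612/0.0112372 − 1)×1000 = (1.002136 − 1)×1000 = 2.136 per mil
f_A = (δ_mix − δ_B)/(δ_A − δ_B) = (-17.23 − (2.136))/(-85.439 − (2.136))
f_A = -19.366 / -87.575 = 0.2211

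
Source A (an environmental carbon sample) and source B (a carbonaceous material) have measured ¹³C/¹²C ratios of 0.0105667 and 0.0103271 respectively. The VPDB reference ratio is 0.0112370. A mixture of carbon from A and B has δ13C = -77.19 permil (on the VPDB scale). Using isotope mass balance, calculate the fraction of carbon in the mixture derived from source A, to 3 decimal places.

0.177

δ_A = (0.0105667/0.0112370 − 1)×1000 = (0.940349 − 1)×1000 = -59.651 permil
δ_B = (0.0103271/0.0112370 − 1)×1000 = (0.919026 − 1)×1000 = -80.974 permil
f_A = (δ_mix − δ_B)/(δ_A − δ_B) = (-77.19 − (-80.974))/(-59.651 − (-80.974))
f_A = 3.784 / 21.322 = 0.1774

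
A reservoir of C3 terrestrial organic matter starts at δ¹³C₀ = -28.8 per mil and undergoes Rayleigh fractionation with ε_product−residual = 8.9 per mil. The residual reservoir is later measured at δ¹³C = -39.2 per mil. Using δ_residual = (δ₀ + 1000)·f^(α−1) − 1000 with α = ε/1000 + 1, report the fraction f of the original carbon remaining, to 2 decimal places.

α − 1 = ε/1000 = 0.0089
(δ_res + 1000)/(δ₀ + 1000) = (-39.2 + 1000)/(-28.8 + 1000) = 960.8/971.2 = 0.989292
f = 0.989292^(1/0.0089) = exp(ln(0.989292)/0.0089) = exp(-0.01077/0.0089)
f = exp(-1.2097) = 0.2983

0.30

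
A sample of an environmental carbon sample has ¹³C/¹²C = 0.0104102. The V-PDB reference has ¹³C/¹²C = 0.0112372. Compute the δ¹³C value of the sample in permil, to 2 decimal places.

-73.59 permil

δ¹³C = (R_sample / R_standard − 1) × 1000
R_sample / R_standard = 0.0104102 / 0.0112372 = 0.926405
δ¹³C = (0.926405 − 1) × 1000 = -73.595 permil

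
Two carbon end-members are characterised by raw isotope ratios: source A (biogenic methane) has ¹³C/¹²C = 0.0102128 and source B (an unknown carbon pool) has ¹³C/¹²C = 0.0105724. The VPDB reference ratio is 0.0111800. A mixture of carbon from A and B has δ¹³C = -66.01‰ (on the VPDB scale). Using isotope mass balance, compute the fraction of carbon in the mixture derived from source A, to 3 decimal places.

0.363

δ_A = (0.0102128/0.0111800 − 1)×1000 = (0.913488 − 1)×1000 = -86.512‰
δ_B = (0.0105724/0.0111800 − 1)×1000 = (0.945653 − 1)×1000 = -54.347‰
f_A = (δ_mix − δ_B)/(δ_A − δ_B) = (-66.01 − (-54.347))/(-86.512 − (-54.347))
f_A = -11.663 / -32.165 = 0.3626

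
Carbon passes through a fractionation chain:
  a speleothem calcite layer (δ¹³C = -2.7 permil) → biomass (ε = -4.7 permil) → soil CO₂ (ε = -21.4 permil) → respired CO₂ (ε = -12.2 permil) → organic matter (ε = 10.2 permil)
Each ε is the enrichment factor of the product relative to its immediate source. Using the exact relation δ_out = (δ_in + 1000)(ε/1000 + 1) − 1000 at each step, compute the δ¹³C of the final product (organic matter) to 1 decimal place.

step 1: δ = (-2.70 + 1000)·(-4.7/1000 + 1) − 1000 = -7.39 permil
step 2: δ = (-7.39 + 1000)·(-21.4/1000 + 1) − 1000 = -28.63 permil
step 3: δ = (-28.63 + 1000)·(-12.2/1000 + 1) − 1000 = -40.48 permil
step 4: δ = (-40.48 + 1000)·(10.2/1000 + 1) − 1000 = -30.69 permil

-30.7 permil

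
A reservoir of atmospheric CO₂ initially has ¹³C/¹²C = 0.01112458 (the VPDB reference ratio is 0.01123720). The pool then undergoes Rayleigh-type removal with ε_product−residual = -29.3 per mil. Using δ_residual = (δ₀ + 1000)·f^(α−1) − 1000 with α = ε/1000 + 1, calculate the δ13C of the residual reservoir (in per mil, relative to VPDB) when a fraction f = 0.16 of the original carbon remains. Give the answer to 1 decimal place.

δ₀ = (0.01112458/0.01123720 − 1)×1000 = (0.989978 − 1)×1000 = -10.022 per mil
α − 1 = ε/1000 = -0.0293
f^(α−1) = 0.16^(-0.0293) = 1.055162
δ_res = (-10.022 + 1000) × 1.055162 − 1000 = 1044.587 − 1000 = 44.59 per mil

44.6 per mil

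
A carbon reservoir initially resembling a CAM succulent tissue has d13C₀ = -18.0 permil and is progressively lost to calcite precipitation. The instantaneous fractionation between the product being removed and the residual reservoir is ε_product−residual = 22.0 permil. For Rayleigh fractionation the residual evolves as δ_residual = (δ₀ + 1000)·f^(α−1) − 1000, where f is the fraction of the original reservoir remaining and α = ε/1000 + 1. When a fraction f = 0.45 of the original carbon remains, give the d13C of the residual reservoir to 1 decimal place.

-35.1 permil

Rayleigh residual: δ_res = (δ₀ + 1000)·f^(α−1) − 1000
α = ε/1000 + 1 = 1.02200, so α − 1 = 0.02200
f^(α−1) = 0.45^(0.02200) = 0.982586
δ_res = (-18.0 + 1000) × 0.982586 − 1000 = 964.900 − 1000 = -35.10 permil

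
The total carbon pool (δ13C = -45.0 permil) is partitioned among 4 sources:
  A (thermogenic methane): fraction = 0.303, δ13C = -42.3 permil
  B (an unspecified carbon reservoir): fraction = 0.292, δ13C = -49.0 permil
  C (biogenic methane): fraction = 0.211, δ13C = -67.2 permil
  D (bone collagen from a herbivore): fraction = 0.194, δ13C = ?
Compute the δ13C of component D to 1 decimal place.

Isotope mass balance: δ_bulk = Σ fᵢ·δᵢ.
-45.0 = 0.303×(-42.3) + 0.292×(-49.0) + 0.211×(-67.2) + 0.194×δ_D
0.194·δ_D = -45.0 − (-41.304) = -3.696
δ_D = -3.696 / 0.194 = -19.05 permil

-19.1 permil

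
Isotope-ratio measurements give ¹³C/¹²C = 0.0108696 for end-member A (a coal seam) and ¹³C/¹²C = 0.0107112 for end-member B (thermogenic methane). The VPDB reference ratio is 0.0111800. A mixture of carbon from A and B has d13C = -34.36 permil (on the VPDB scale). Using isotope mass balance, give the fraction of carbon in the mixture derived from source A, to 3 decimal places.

0.534

δ_A = (0.0108696/0.0111800 − 1)×1000 = (0.972236 − 1)×1000 = -27.764 permil
δ_B = (0.0107112/0.0111800 − 1)×1000 = (0.958068 − 1)×1000 = -41.932 permil
f_A = (δ_mix − δ_B)/(δ_A − δ_B) = (-34.36 − (-41.932))/(-27.764 − (-41.932))
f_A = 7.572 / 14.168 = 0.5344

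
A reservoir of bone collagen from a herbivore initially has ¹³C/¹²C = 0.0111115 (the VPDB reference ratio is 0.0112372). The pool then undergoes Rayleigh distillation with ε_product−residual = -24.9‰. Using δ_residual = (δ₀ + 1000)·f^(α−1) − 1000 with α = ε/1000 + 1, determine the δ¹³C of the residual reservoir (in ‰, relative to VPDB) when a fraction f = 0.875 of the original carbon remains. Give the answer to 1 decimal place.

-7.9‰

δ₀ = (0.0111115/0.0112372 − 1)×1000 = (0.988814 − 1)×1000 = -11.186‰
α − 1 = ε/1000 = -0.0249
f^(α−1) = 0.875^(-0.0249) = 1.003330
δ_res = (-11.186 + 1000) × 1.003330 − 1000 = 992.107 − 1000 = -7.89‰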